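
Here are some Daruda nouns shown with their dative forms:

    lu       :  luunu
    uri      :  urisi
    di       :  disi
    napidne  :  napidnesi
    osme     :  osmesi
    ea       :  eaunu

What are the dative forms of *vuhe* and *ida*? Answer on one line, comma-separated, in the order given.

The alternation tracks the last vowel of the stem — -si when the last vowel of the stem is a front vowel (*uri*, *di*, *napidne*, *osme*); -unu when the last vowel of the stem is a back vowel (*lu*, *ea*).
*vuhe* — last vowel /e/ (a front vowel) → -si → *vuhesi*.
*ida*: last vowel = /a/, a back vowel → -unu → *idaunu*.

vuhesi, idaunu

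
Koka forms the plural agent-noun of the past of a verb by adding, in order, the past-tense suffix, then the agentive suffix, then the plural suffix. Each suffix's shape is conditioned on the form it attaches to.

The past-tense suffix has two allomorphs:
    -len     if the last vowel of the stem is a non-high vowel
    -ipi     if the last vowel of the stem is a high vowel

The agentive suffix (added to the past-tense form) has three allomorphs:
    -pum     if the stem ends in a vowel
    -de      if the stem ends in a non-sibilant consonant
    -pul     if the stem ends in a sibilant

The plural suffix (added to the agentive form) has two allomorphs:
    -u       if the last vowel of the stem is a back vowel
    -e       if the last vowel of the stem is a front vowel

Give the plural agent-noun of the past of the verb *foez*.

foezlendee

*foez*: last vowel = /e/, a non-high vowel → -len → *foezlen*.
The final sound of the past-tense form *foezlen* is /n/, which is a non-sibilant consonant, so the agentive suffix is -de, giving *foezlende*.
The last vowel of the agentive form *foezlende* is /e/, which is a front vowel, so the plural suffix is -e, giving *foezlendee*.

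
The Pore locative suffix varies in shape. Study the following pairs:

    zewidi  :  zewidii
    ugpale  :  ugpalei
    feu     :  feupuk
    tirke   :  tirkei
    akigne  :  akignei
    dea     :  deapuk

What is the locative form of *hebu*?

hebupuk

The suffix is conditioned by the last vowel: -i when the last vowel of the stem is a front vowel (*zewidi*, *ugpale*, *tirke*, *akigne*); -puk when the last vowel of the stem is a back vowel (*feu*, *dea*).
*hebu*: last vowel = /u/, a back vowel → -puk → *hebupuk*.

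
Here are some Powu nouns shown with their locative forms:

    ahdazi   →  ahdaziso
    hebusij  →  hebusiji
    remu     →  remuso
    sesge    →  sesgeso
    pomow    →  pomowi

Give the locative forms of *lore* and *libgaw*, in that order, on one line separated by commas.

The alternation tracks the final sound of the stem — -i when the stem ends in a consonant (*hebusij*, *pomow*); -so when the stem ends in a vowel (*ahdazi*, *remu*, *sesge*).
*lore*: final sound = /e/, a vowel → -so → *loreso*.
Since the final sound of *libgaw* is /w/ (a consonant), it takes -i, giving *libgawi*.

loreso, libgawi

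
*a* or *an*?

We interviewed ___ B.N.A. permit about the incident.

The indefinite article is chosen by the initial *sound* of the following word, not its spelling.
The initialism *B.N.A.* is read letter by letter; the first letter, B, is pronounced /biː/, which begins with a consonant sound.
So the article is *a*: We interviewed a B.N.A. permit about the incident.

a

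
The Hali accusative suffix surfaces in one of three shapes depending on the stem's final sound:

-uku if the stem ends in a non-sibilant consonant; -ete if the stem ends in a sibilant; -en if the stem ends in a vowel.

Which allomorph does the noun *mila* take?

*mila*: final sound = /a/, a vowel → -en.

-en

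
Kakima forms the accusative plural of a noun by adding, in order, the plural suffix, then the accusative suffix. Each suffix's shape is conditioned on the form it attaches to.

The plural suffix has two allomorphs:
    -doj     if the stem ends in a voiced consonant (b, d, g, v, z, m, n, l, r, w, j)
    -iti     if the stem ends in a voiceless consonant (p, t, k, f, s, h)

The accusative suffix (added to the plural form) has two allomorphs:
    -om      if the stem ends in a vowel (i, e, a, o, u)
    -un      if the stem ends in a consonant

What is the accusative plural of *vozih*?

Since the final consonant of *vozih* is /h/ (voiceless), it takes -iti, giving *vozihiti*.
Since the final sound of the plural form *vozihiti* is /i/ (a vowel), it takes -om, giving *vozihitiom*.

vozihitiom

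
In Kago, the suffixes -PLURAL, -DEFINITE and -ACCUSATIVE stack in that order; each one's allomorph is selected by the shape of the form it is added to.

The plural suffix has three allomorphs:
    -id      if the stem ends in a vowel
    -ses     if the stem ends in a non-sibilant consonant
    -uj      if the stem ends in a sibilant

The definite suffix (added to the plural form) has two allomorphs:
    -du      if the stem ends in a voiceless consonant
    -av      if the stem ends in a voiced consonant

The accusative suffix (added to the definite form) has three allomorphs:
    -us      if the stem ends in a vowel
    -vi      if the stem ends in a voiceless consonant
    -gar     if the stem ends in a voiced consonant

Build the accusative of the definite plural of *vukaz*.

vukazujavgar

Since the final sound of *vukaz* is /z/ (a sibilant), it takes -uj, giving *vukazuj*.
The final consonant of the plural form *vukazuj* is /j/, which is voiced, so the definite suffix is -av, giving *vukazujav*.
Since the final sound of the definite form *vukazujav* is /v/ (a voiced consonant), it takes -gar, giving *vukazujavgar*.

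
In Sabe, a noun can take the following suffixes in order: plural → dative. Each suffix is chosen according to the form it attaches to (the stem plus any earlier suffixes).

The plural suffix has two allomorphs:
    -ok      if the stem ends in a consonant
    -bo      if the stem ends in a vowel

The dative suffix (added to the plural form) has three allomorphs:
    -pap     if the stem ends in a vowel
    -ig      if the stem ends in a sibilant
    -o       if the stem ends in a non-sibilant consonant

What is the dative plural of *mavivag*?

Since the final sound of *mavivag* is /g/ (a consonant), it takes -ok, giving *mavivagok*.
The plural form *mavivagok*: final sound = /k/, a non-sibilant consonant → -o → *mavivagoko*.

mavivagoko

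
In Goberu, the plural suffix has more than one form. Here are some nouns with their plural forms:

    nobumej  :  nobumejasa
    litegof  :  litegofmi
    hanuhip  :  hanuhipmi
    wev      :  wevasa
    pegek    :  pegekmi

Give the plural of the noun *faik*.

faikmi

The suffix is conditioned by the final consonant: -mi when the stem ends in a voiceless consonant (*litegof*, *hanuhip*, *pegek*); -asa when the stem ends in a voiced consonant (*nobumej*, *wev*).
*faik*: final consonant = /k/, voiceless → -mi → *faikmi*.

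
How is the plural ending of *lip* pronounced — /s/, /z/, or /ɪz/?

The stem *lip* ends in a voiceless non-sibilant consonant.
The plural suffix surfaces as /ɪz/ after sibilants, /s/ after other voiceless consonants, and /z/ after other voiced sounds.
So the plural -s on *lip* is pronounced /s/.

/s/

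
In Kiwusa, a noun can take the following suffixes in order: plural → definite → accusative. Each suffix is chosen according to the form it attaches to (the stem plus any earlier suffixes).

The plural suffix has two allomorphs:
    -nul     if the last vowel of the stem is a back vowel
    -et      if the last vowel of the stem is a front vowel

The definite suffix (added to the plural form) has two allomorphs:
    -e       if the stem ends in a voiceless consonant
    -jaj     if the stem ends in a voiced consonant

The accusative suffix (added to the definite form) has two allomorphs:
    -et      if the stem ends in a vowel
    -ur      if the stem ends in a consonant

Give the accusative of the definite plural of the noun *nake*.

nakeeteet

*nake*: last vowel = /e/, a front vowel → -et → *nakeet*.
Since the final consonant of the plural form *nakeet* is /t/ (voiceless), it takes -e, giving *nakeete*.
The definite form *nakeete*: final sound = /e/, a vowel → -et → *nakeeteet*.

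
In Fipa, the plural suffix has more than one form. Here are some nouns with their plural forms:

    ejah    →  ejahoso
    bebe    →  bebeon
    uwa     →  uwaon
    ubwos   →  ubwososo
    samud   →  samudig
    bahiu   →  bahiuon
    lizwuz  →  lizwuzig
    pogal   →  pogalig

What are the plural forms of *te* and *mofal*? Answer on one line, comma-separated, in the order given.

teon, mofalig

Looking at the final sound of each stem: -oso when the stem ends in a voiceless consonant (*ejah*, *ubwos*); -ig when the stem ends in a voiced consonant (*samud*, *lizwuz*, *pogal*); -on when the stem ends in a vowel (*bebe*, *uwa*, *bahiu*).
*te*: final sound = /e/, a vowel → -on → *teon*.
The final sound of *mofal* is /l/, which is a voiced consonant, so the suffix is -ig, giving *mofalig*.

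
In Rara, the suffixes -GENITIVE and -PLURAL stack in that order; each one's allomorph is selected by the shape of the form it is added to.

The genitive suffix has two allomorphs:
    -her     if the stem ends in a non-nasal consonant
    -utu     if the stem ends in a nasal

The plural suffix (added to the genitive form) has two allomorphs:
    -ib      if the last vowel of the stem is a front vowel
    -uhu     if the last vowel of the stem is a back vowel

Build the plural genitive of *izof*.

izofherib

The final consonant of *izof* is /f/, which is non-nasal, so the genitive suffix is -her, giving *izofher*.
The last vowel of the genitive form *izofher* is /e/, which is a front vowel, so the plural suffix is -ib, giving *izofherib*.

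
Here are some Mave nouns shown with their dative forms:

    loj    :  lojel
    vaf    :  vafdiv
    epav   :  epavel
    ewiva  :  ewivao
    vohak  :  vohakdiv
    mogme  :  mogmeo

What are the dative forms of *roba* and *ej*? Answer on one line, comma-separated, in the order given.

robao, ejel

Looking at the final sound of each stem: -div when the stem ends in a voiceless consonant (*vaf*, *vohak*); -el when the stem ends in a voiced consonant (*loj*, *epav*); -o when the stem ends in a vowel (*ewiva*, *mogme*).
Since the final sound of *roba* is /a/ (a vowel), it takes -o, giving *robao*.
The final sound of *ej* is /j/, which is a voiced consonant, so the suffix is -el, giving *ejel*.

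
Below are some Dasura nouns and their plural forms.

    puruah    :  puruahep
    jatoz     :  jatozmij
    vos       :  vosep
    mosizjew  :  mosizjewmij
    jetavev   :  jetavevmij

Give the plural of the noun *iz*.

izmij

The suffix is conditioned by the final consonant: -ep when the stem ends in a voiceless consonant (*puruah*, *vos*); -mij when the stem ends in a voiced consonant (*jatoz*, *mosizjew*, *jetavev*).
*iz*: final consonant = /z/, voiced → -mij → *izmij*.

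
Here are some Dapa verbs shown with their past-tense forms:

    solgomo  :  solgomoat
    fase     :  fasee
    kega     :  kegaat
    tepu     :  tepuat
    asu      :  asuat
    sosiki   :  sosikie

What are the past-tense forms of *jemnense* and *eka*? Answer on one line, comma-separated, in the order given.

The alternation tracks the last vowel of the stem — -e when the last vowel of the stem is a front vowel (*fase*, *sosiki*); -at when the last vowel of the stem is a back vowel (*solgomo*, *kega*, *tepu*, *asu*).
The last vowel of *jemnense* is /e/, which is a front vowel, so the suffix is -e, giving *jemnensee*.
*eka* — last vowel /a/ (a back vowel) → -at → *ekaat*.

jemnensee, ekaat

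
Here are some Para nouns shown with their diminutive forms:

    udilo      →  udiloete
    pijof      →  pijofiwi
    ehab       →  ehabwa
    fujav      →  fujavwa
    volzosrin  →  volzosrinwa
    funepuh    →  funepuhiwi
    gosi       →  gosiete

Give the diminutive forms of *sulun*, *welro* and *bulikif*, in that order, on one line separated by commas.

The suffix is conditioned by the final sound: -iwi when the stem ends in a voiceless consonant (*pijof*, *funepuh*); -wa when the stem ends in a voiced consonant (*ehab*, *fujav*, *volzosrin*); -ete when the stem ends in a vowel (*udilo*, *gosi*).
*sulun*: final sound = /n/, a voiced consonant → -wa → *sulunwa*.
Since the final sound of *welro* is /o/ (a vowel), it takes -ete, giving *welroete*.
*bulikif* — final sound /f/ (a voiceless consonant) → -iwi → *bulikifiwi*.

sulunwa, welroete, bulikifiwi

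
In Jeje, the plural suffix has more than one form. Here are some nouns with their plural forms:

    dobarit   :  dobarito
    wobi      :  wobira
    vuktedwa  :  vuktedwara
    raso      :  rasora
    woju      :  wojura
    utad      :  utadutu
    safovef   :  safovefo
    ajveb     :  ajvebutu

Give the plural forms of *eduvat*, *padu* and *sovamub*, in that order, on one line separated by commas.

The alternation tracks the final sound of the stem — -o when the stem ends in a voiceless consonant (*dobarit*, *safovef*); -utu when the stem ends in a voiced consonant (*utad*, *ajveb*); -ra when the stem ends in a vowel (*wobi*, *vuktedwa*, *raso*, *woju*).
*eduvat*: final sound = /t/, a voiceless consonant → -o → *eduvato*.
*padu* — final sound /u/ (a vowel) → -ra → *padura*.
The final sound of *sovamub* is /b/, which is a voiced consonant, so the suffix is -utu, giving *sovamubutu*.

eduvato, padura, sovamubutu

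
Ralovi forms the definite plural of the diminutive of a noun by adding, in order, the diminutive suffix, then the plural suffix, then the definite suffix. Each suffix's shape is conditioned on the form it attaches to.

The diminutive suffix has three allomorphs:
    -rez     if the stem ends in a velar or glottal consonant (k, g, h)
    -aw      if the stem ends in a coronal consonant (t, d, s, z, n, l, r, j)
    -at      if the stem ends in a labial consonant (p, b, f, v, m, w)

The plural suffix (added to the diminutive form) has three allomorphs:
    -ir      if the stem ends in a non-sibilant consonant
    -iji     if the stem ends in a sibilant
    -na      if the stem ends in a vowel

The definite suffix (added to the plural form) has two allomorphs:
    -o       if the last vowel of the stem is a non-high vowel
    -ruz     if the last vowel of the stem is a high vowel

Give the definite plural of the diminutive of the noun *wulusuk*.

Since the final consonant of *wulusuk* is /k/ (velar/glottal), it takes -rez, giving *wulusukrez*.
Since the final sound of the diminutive form *wulusukrez* is /z/ (a sibilant), it takes -iji, giving *wulusukreziji*.
The plural form *wulusukreziji* — last vowel /i/ (a high vowel) → -ruz → *wulusukrezijiruz*.

wulusukrezijiruz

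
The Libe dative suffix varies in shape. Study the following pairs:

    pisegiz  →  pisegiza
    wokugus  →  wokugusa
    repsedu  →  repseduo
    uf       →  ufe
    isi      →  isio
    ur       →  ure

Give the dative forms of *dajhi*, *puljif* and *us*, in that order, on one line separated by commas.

Looking at the final sound of each stem: -a when the stem ends in a sibilant (*pisegiz*, *wokugus*); -e when the stem ends in a non-sibilant consonant (*uf*, *ur*); -o when the stem ends in a vowel (*repsedu*, *isi*).
The final sound of *dajhi* is /i/, which is a vowel, so the suffix is -o, giving *dajhio*.
*puljif*: final sound = /f/, a non-sibilant consonant → -e → *puljife*.
The final sound of *us* is /s/, which is a sibilant, so the suffix is -a, giving *usa*.

dajhio, puljife, usa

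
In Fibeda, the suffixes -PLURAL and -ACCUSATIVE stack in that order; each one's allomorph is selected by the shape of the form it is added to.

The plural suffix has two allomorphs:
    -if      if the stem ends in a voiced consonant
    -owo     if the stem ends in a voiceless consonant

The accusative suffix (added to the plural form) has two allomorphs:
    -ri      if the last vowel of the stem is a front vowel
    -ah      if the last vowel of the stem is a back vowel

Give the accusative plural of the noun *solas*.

The final consonant of *solas* is /s/, which is voiceless, so the plural suffix is -owo, giving *solasowo*.
The plural form *solasowo* — last vowel /o/ (a back vowel) → -ah → *solasowoah*.

solasowoah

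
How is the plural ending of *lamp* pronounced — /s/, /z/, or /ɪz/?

/s/

The stem *lamp* ends in a voiceless non-sibilant consonant.
The plural suffix surfaces as /ɪz/ after sibilants, /s/ after other voiceless consonants, and /z/ after other voiced sounds.
So the plural -s on *lamp* is pronounced /s/.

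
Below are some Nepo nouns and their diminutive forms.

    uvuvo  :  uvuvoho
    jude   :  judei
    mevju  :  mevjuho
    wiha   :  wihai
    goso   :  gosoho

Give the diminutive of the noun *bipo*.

The pattern is rounding harmony: -ho when the last vowel of the stem is a rounded vowel (*uvuvo*, *mevju*, *goso*); -i when the last vowel of the stem is an unrounded vowel (*jude*, *wiha*).
*bipo* — last vowel /o/ (a rounded vowel) → -ho → *bipoho*.

bipoho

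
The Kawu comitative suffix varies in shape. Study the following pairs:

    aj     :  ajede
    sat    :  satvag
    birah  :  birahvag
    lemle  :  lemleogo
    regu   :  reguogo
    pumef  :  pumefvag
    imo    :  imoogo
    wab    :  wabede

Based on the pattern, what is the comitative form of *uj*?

ujede

The pattern is voicing of the final sound: -vag when the stem ends in a voiceless consonant (*sat*, *birah*, *pumef*); -ede when the stem ends in a voiced consonant (*aj*, *wab*); -ogo when the stem ends in a vowel (*lemle*, *regu*, *imo*).
Since the final sound of *uj* is /j/ (a voiced consonant), it takes -ede, giving *ujede*.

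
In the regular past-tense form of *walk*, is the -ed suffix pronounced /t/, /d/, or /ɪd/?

The stem *walk* ends in a voiceless consonant other than /t/.
The -ed suffix is realized as /ɪd/ after /t, d/; as /t/ after other voiceless consonants; and as /d/ after other voiced sounds.
So -ed on *walk* is pronounced /t/.

/t/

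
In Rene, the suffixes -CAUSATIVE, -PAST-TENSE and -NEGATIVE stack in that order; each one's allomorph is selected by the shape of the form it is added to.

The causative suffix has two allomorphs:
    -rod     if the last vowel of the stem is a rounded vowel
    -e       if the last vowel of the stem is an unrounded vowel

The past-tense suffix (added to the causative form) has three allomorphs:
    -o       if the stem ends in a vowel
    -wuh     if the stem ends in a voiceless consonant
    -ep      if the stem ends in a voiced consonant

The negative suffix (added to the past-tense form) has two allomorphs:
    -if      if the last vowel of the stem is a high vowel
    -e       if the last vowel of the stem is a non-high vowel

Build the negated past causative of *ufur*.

ufurrodepe

*ufur*: last vowel = /u/, a rounded vowel → -rod → *ufurrod*.
Since the final sound of the causative form *ufurrod* is /d/ (a voiced consonant), it takes -ep, giving *ufurrodep*.
Since the last vowel of the past-tense form *ufurrodep* is /e/ (a non-high vowel), it takes -e, giving *ufurrodepe*.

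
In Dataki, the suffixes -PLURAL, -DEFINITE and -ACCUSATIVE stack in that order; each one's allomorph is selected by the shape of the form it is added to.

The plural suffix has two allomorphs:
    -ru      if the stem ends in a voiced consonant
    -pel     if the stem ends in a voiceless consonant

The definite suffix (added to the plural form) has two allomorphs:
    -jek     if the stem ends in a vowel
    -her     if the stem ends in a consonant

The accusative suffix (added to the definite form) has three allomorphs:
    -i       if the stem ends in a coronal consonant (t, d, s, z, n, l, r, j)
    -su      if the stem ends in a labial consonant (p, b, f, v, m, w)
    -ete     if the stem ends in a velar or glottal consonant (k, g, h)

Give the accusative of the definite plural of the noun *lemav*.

lemavrujekete

*lemav*: final consonant = /v/, voiced → -ru → *lemavru*.
Since the final sound of the plural form *lemavru* is /u/ (a vowel), it takes -jek, giving *lemavrujek*.
The definite form *lemavrujek* — final consonant /k/ (velar/glottal) → -ete → *lemavrujekete*.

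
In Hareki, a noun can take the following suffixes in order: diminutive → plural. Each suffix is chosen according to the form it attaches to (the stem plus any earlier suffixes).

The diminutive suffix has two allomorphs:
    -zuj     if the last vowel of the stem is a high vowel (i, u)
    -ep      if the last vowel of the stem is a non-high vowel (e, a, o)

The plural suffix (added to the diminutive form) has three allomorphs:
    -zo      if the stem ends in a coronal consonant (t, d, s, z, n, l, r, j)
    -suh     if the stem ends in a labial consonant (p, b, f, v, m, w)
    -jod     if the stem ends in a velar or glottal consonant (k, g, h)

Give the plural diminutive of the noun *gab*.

Since the last vowel of *gab* is /a/ (a non-high vowel), it takes -ep, giving *gabep*.
The diminutive form *gabep*: final consonant = /p/, labial → -suh → *gabepsuh*.

gabepsuh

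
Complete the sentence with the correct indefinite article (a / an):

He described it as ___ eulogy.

The indefinite article is chosen by the initial *sound* of the following word, not its spelling.
*eulogy* begins with the sound /juː/ (eu pronounced /juː/) — a consonant sound.
So the article is *a*: He described it as a eulogy.

a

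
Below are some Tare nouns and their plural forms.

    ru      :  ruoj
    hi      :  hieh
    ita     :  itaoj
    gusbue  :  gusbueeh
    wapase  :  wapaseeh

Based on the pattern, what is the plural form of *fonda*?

Looking at the last vowel of each stem: -eh when the last vowel of the stem is a front vowel (*hi*, *gusbue*, *wapase*); -oj when the last vowel of the stem is a back vowel (*ru*, *ita*).
The last vowel of *fonda* is /a/, which is a back vowel, so the suffix is -oj, giving *fondaoj*.

fondaoj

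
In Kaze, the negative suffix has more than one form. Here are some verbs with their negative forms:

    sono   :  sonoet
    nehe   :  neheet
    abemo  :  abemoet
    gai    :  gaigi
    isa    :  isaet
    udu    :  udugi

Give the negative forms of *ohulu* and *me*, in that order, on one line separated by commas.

Looking at the last vowel of each stem: -gi when the last vowel of the stem is a high vowel (*gai*, *udu*); -et when the last vowel of the stem is a non-high vowel (*sono*, *nehe*, *abemo*, *isa*).
*ohulu* — last vowel /u/ (a high vowel) → -gi → *ohulugi*.
*me*: last vowel = /e/, a non-high vowel → -et → *meet*.

ohulugi, meet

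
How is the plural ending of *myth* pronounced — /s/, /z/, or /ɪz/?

/s/

The stem *myth* ends in a voiceless non-sibilant consonant.
The plural suffix surfaces as /ɪz/ after sibilants, /s/ after other voiceless consonants, and /z/ after other voiced sounds.
So the plural -s on *myth* is pronounced /s/.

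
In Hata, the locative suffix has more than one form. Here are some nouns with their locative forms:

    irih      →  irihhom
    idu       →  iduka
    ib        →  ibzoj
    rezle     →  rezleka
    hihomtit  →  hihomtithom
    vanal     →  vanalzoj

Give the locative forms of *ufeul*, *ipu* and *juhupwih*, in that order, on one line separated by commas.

The pattern is voicing of the final sound: -hom when the stem ends in a voiceless consonant (*irih*, *hihomtit*); -zoj when the stem ends in a voiced consonant (*ib*, *vanal*); -ka when the stem ends in a vowel (*idu*, *rezle*).
Since the final sound of *ufeul* is /l/ (a voiced consonant), it takes -zoj, giving *ufeulzoj*.
Since the final sound of *ipu* is /u/ (a vowel), it takes -ka, giving *ipuka*.
*juhupwih*: final sound = /h/, a voiceless consonant → -hom → *juhupwihhom*.

ufeulzoj, ipuka, juhupwihhom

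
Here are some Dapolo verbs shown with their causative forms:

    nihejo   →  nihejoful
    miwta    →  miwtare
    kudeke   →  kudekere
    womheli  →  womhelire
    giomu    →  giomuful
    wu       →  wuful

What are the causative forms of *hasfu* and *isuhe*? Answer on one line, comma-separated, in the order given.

hasfuful, isuhere

The alternation tracks the last vowel of the stem — -ful when the last vowel of the stem is a rounded vowel (*nihejo*, *giomu*, *wu*); -re when the last vowel of the stem is an unrounded vowel (*miwta*, *kudeke*, *womheli*).
*hasfu*: last vowel = /u/, a rounded vowel → -ful → *hasfuful*.
*isuhe*: last vowel = /e/, an unrounded vowel → -re → *isuhere*.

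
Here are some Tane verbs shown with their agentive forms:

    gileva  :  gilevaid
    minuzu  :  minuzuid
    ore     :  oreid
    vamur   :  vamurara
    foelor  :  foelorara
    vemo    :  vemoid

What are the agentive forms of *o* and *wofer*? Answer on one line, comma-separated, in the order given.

oid, woferara

Looking at the final sound of each stem: -ara when the stem ends in a consonant (*vamur*, *foelor*); -id when the stem ends in a vowel (*gileva*, *minuzu*, *ore*, *vemo*).
Since the final sound of *o* is /o/ (a vowel), it takes -id, giving *oid*.
Since the final sound of *wofer* is /r/ (a consonant), it takes -ara, giving *woferara*.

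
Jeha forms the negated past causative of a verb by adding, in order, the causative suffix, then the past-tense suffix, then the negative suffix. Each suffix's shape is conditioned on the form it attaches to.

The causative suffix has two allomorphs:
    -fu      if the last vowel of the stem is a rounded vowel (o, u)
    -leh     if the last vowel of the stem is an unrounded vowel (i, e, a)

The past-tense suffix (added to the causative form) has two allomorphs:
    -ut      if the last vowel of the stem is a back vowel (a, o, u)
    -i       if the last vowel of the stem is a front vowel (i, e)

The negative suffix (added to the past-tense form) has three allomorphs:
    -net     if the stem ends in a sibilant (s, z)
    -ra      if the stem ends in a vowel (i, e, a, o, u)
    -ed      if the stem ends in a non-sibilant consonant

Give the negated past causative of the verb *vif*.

viflehira

*vif* — last vowel /i/ (an unrounded vowel) → -leh → *vifleh*.
The last vowel of the causative form *vifleh* is /e/, which is a front vowel, so the past-tense suffix is -i, giving *viflehi*.
The past-tense form *viflehi* — final sound /i/ (a vowel) → -ra → *viflehira*.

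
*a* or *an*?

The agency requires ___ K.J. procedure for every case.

The indefinite article is chosen by the initial *sound* of the following word, not its spelling.
The initialism *K.J.* is read letter by letter; the first letter, K, is pronounced /keɪ/, which begins with a consonant sound.
So the article is *a*: The agency requires a K.J. procedure for every case.

a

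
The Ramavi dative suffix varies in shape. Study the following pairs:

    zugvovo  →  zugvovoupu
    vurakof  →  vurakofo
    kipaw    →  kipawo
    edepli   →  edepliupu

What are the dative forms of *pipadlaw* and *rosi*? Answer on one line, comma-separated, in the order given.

The alternation tracks the final sound of the stem — -o when the stem ends in a consonant (*vurakof*, *kipaw*); -upu when the stem ends in a vowel (*zugvovo*, *edepli*).
*pipadlaw* — final sound /w/ (a consonant) → -o → *pipadlawo*.
Since the final sound of *rosi* is /i/ (a vowel), it takes -upu, giving *rosiupu*.

pipadlawo, rosiupu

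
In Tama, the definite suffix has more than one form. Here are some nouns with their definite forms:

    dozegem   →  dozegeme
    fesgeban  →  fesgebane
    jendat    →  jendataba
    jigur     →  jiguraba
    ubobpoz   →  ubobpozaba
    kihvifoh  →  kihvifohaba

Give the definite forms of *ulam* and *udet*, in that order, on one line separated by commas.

ulame, udetaba

The alternation tracks the final consonant of the stem — -e when the stem ends in a nasal (*dozegem*, *fesgeban*); -aba when the stem ends in a non-nasal consonant (*jendat*, *jigur*, *ubobpoz*, *kihvifoh*).
*ulam* — final consonant /m/ (a nasal) → -e → *ulame*.
*udet*: final consonant = /t/, non-nasal → -aba → *udetaba*.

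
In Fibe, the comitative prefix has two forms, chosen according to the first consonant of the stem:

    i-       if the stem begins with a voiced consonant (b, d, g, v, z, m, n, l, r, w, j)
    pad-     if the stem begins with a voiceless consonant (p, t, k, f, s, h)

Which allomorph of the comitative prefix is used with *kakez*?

*kakez*: first consonant = /k/, voiceless → pad-.

pad-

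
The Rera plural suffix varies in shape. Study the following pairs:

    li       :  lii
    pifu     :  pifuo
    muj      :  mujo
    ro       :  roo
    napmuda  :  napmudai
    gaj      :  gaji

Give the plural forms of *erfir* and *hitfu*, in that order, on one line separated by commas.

erfiri, hitfuo

Looking at the last vowel of each stem: -o when the last vowel of the stem is a rounded vowel (*pifu*, *muj*, *ro*); -i when the last vowel of the stem is an unrounded vowel (*li*, *napmuda*, *gaj*).
The last vowel of *erfir* is /i/, which is an unrounded vowel, so the suffix is -i, giving *erfiri*.
*hitfu* — last vowel /u/ (a rounded vowel) → -o → *hitfuo*.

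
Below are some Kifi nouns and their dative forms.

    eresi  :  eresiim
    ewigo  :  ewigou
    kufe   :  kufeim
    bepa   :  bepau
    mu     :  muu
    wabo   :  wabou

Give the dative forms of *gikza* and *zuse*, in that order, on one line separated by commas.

gikzau, zuseim

The alternation tracks the last vowel of the stem — -im when the last vowel of the stem is a front vowel (*eresi*, *kufe*); -u when the last vowel of the stem is a back vowel (*ewigo*, *bepa*, *mu*, *wabo*).
*gikza* — last vowel /a/ (a back vowel) → -u → *gikzau*.
*zuse*: last vowel = /e/, a front vowel → -im → *zuseim*.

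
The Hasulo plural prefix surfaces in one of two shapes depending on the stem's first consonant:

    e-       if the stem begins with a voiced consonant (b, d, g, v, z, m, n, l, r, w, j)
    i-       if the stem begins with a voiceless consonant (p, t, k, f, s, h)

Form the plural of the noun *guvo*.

The first consonant of *guvo* is /g/, which is voiced, so the prefix is e-, giving *eguvo*.

eguvo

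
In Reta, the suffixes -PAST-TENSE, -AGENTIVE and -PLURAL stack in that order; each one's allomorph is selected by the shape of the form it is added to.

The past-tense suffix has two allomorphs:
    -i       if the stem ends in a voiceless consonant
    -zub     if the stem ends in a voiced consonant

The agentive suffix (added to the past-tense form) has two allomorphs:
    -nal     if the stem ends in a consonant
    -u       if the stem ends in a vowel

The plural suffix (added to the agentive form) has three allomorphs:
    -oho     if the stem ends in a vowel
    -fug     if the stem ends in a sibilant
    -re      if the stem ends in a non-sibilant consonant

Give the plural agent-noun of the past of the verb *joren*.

jorenzubnalre

*joren* — final consonant /n/ (voiced) → -zub → *jorenzub*.
The final sound of the past-tense form *jorenzub* is /b/, which is a consonant, so the agentive suffix is -nal, giving *jorenzubnal*.
The agentive form *jorenzubnal*: final sound = /l/, a non-sibilant consonant → -re → *jorenzubnalre*.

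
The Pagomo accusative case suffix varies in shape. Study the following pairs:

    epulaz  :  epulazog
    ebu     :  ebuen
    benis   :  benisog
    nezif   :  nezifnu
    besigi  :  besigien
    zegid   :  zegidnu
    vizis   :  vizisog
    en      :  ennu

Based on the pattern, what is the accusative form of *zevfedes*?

zevfedesog

The suffix is conditioned by the final sound: -og when the stem ends in a sibilant (*epulaz*, *benis*, *vizis*); -nu when the stem ends in a non-sibilant consonant (*nezif*, *zegid*, *en*); -en when the stem ends in a vowel (*ebu*, *besigi*).
*zevfedes* — final sound /s/ (a sibilant) → -og → *zevfedesog*.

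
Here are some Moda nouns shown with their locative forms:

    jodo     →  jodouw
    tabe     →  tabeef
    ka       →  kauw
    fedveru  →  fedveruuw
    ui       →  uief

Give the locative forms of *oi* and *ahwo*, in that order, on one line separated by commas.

oief, ahwouw

The pattern is front/back vowel harmony: -ef when the last vowel of the stem is a front vowel (*tabe*, *ui*); -uw when the last vowel of the stem is a back vowel (*jodo*, *ka*, *fedveru*).
*oi*: last vowel = /i/, a front vowel → -ef → *oief*.
Since the last vowel of *ahwo* is /o/ (a back vowel), it takes -uw, giving *ahwouw*.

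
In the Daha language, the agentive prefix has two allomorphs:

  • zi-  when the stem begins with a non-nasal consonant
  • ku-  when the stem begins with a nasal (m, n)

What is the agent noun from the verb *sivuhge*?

*sivuhge* — first consonant /s/ (non-nasal) → zi- → *zisivuhge*.

zisivuhge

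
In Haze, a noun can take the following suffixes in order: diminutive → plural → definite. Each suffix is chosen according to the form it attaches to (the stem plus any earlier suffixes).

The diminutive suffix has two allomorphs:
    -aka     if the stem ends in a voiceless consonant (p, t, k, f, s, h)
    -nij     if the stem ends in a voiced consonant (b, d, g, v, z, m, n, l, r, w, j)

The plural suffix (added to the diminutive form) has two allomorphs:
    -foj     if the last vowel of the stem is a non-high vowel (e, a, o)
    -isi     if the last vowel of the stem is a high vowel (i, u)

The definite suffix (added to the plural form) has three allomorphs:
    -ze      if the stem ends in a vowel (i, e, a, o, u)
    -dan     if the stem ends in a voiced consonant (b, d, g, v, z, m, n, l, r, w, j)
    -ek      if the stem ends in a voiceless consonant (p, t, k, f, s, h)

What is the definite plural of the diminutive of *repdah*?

repdahakafojdan

Since the final consonant of *repdah* is /h/ (voiceless), it takes -aka, giving *repdahaka*.
Since the last vowel of the diminutive form *repdahaka* is /a/ (a non-high vowel), it takes -foj, giving *repdahakafoj*.
The plural form *repdahakafoj* — final sound /j/ (a voiced consonant) → -dan → *repdahakafojdan*.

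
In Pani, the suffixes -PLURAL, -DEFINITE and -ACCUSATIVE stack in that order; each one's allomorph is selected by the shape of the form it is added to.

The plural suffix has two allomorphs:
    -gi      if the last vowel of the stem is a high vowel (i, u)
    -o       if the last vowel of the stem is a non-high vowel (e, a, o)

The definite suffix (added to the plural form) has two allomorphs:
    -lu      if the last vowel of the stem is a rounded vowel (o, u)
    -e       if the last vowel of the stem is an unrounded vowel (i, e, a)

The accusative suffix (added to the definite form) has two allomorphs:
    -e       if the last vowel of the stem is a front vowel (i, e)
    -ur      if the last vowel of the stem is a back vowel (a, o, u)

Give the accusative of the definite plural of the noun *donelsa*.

*donelsa*: last vowel = /a/, a non-high vowel → -o → *donelsao*.
Since the last vowel of the plural form *donelsao* is /o/ (a rounded vowel), it takes -lu, giving *donelsaolu*.
The last vowel of the definite form *donelsaolu* is /u/, which is a back vowel, so the accusative suffix is -ur, giving *donelsaoluur*.

donelsaoluur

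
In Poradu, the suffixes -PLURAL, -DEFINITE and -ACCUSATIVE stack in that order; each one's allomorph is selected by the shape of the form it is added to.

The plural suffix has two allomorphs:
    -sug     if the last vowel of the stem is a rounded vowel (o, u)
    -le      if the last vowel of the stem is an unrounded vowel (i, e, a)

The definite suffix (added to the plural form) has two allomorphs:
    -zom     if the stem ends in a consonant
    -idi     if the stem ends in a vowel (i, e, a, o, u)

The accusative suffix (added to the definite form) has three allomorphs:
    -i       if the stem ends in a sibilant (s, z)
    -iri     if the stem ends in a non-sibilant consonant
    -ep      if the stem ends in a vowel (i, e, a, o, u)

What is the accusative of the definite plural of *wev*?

wevleidiep

*wev*: last vowel = /e/, an unrounded vowel → -le → *wevle*.
Since the final sound of the plural form *wevle* is /e/ (a vowel), it takes -idi, giving *wevleidi*.
The definite form *wevleidi* — final sound /i/ (a vowel) → -ep → *wevleidiep*.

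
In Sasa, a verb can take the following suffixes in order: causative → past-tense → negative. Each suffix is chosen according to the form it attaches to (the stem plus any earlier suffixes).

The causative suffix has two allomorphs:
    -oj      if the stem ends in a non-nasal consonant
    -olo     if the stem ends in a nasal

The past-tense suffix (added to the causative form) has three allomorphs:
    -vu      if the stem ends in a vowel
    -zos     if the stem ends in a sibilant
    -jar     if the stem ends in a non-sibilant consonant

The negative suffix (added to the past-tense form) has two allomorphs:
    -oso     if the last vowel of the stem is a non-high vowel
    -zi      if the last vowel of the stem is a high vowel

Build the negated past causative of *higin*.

higinolovuzi

*higin*: final consonant = /n/, a nasal → -olo → *higinolo*.
The causative form *higinolo*: final sound = /o/, a vowel → -vu → *higinolovu*.
Since the last vowel of the past-tense form *higinolovu* is /u/ (a high vowel), it takes -zi, giving *higinolovuzi*.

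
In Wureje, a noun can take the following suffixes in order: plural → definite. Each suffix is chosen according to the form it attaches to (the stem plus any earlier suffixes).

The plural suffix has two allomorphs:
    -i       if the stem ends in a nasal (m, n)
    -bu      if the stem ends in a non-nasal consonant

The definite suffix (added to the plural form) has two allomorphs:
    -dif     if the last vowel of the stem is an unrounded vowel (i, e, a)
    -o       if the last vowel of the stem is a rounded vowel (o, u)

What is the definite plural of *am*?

amidif

Since the final consonant of *am* is /m/ (a nasal), it takes -i, giving *ami*.
The plural form *ami*: last vowel = /i/, an unrounded vowel → -dif → *amidif*.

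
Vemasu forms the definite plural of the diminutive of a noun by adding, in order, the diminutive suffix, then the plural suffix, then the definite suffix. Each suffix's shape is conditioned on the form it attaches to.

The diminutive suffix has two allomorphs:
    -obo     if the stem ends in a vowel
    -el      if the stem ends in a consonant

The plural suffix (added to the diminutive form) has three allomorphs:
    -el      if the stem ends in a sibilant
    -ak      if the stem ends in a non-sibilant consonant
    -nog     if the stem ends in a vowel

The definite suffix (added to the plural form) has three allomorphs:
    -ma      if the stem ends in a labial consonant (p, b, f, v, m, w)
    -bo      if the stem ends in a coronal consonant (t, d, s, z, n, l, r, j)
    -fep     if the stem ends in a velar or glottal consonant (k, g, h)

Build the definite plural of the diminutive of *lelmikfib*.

lelmikfibelakfep

The final sound of *lelmikfib* is /b/, which is a consonant, so the diminutive suffix is -el, giving *lelmikfibel*.
The final sound of the diminutive form *lelmikfibel* is /l/, which is a non-sibilant consonant, so the plural suffix is -ak, giving *lelmikfibelak*.
The plural form *lelmikfibelak* — final consonant /k/ (velar/glottal) → -fep → *lelmikfibelakfep*.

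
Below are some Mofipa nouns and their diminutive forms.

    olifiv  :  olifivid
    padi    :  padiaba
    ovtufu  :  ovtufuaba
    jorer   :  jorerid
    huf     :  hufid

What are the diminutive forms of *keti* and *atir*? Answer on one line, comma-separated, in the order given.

Looking at the final sound of each stem: -id when the stem ends in a consonant (*olifiv*, *jorer*, *huf*); -aba when the stem ends in a vowel (*padi*, *ovtufu*).
*keti* — final sound /i/ (a vowel) → -aba → *ketiaba*.
*atir* — final sound /r/ (a consonant) → -id → *atirid*.

ketiaba, atirid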